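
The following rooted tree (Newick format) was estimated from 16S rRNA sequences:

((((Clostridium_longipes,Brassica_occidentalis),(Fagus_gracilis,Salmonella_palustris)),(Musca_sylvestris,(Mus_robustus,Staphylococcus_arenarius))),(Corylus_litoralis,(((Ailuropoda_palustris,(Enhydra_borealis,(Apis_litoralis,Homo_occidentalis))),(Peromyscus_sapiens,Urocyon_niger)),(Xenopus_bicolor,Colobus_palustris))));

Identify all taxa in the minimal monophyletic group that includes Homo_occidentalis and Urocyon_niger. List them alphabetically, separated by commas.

Tracing Homo_occidentalis: it sits inside (Apis_litoralis,Homo_occidentalis).
Tracing Urocyon_niger: it sits inside (Peromyscus_sapiens,Urocyon_niger).
The smallest clade enclosing both is ((Ailuropoda_palustris,(Enhydra_borealis,(Apis_litoralis,Homo_occidentalis))),(Peromyscus_sapiens,Urocyon_niger)); the answer is its 6 terminal taxa in alphabetical order.

Ailuropoda_palustris, Apis_litoralis, Enhydra_borealis, Homo_occidentalis, Peromyscus_sapiens, Urocyon_niger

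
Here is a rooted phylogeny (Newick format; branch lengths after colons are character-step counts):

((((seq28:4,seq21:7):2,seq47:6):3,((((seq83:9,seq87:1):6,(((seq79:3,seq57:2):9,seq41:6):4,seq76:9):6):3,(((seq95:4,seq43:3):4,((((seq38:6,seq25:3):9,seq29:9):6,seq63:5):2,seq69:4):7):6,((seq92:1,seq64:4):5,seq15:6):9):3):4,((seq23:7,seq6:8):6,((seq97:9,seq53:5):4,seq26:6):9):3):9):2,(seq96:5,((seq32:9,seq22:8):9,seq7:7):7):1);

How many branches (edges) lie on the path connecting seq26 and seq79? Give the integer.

9

The MRCA of seq26 and seq79 is the node subtending ((((seq83,seq87),(((seq79,seq57),seq41),seq76)),(((seq95,seq43),((((seq38,seq25),seq29),seq63),seq69)),((seq92,seq64),seq15))),((seq23,seq6),((seq97,seq53),seq26))).
From seq26 up to that node: 3 branches. From seq79 up to the same node: 6 branches. Total: 3 + 6 = 9.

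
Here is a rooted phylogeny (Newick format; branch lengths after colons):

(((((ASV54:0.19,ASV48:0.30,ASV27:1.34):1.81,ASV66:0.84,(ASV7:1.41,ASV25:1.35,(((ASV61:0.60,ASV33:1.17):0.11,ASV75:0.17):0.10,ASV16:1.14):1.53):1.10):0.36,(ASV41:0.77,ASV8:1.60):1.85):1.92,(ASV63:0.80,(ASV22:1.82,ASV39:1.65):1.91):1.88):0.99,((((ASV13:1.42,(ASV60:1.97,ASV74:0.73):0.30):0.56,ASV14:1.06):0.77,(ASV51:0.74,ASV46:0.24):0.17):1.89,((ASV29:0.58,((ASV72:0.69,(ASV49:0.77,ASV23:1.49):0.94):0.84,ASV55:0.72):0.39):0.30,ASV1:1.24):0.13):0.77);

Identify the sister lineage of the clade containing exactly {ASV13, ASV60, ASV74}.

The clade containing exactly {ASV13, ASV60, ASV74} attaches to the tree at the node subtending ((ASV13,(ASV60,ASV74)),ASV14).
The other lineage descending from that same node — the sister group — is the single tip ASV14.

ASV14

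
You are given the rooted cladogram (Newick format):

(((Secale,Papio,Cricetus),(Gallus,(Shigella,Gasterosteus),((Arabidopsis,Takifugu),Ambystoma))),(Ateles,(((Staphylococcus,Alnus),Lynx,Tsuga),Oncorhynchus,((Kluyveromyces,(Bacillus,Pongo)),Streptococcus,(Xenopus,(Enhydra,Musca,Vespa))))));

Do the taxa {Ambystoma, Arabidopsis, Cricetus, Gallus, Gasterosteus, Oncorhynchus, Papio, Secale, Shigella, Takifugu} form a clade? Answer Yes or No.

The MRCA of the listed taxa is the root, so the smallest clade containing them is the whole tree.
That clade also contains Alnus, Ateles, Bacillus, Enhydra, Kluyveromyces, Lynx, Musca, Pongo, Staphylococcus, Streptococcus, Tsuga, Vespa, Xenopus, which are not in the proposed group, so the group is not monophyletic.

No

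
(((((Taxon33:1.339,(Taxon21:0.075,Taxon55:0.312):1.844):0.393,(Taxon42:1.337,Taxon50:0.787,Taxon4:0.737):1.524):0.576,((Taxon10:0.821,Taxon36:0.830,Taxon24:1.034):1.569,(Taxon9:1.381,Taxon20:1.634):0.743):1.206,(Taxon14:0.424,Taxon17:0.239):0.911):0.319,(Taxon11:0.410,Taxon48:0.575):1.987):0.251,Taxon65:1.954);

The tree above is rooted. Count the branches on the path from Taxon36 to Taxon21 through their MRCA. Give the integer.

The MRCA of Taxon36 and Taxon21 is the node subtending (((Taxon33,(Taxon21,Taxon55)),(Taxon42,Taxon50,Taxon4)),((Taxon10,Taxon36,Taxon24),(Taxon9,Taxon20)),(Taxon14,Taxon17)).
From Taxon36 up to that node: 3 branches. From Taxon21 up to the same node: 4 branches. Total: 3 + 4 = 7.

7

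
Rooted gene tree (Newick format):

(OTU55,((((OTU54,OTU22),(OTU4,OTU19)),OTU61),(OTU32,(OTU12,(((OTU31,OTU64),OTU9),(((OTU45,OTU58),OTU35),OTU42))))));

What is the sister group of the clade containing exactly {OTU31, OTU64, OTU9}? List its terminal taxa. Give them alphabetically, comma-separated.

The clade containing exactly {OTU31, OTU64, OTU9} attaches to the tree at the node subtending (((OTU31,OTU64),OTU9),(((OTU45,OTU58),OTU35),OTU42)).
The other lineage descending from that same node — the sister group — is (((OTU45,OTU58),OTU35),OTU42); its 4 tips in alphabetical order are the answer.

OTU35, OTU42, OTU45, OTU58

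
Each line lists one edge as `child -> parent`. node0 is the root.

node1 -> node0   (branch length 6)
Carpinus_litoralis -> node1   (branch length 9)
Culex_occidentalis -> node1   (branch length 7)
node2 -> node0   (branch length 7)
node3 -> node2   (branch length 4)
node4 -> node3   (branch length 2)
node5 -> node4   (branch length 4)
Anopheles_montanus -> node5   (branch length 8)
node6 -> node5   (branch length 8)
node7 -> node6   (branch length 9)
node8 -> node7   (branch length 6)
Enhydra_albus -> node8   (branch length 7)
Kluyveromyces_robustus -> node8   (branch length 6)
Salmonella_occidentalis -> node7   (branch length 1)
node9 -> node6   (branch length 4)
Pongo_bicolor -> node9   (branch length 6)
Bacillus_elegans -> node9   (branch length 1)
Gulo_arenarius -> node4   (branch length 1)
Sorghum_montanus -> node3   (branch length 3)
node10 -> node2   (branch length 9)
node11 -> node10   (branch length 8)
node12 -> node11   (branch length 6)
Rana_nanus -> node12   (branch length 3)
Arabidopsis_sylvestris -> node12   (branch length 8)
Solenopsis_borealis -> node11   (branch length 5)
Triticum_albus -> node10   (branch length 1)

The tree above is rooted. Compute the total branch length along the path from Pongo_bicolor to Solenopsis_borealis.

50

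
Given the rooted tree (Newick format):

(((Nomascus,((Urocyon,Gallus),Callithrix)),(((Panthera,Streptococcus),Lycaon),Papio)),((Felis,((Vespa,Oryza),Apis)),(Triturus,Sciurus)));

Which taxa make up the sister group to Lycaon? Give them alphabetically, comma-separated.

Panthera, Streptococcus

Lycaon attaches to the tree at the node subtending ((Panthera,Streptococcus),Lycaon).
The other lineage descending from that same node — the sister group — is (Panthera,Streptococcus); its 2 tips in alphabetical order are the answer.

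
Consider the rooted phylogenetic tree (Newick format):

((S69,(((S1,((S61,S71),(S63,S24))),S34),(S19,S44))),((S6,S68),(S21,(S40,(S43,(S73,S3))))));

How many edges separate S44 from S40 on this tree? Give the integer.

The MRCA of S44 and S40 is the root of the tree.
From S44 up to that node: 4 branches. From S40 up to the same node: 4 branches. Total: 4 + 4 = 8.

8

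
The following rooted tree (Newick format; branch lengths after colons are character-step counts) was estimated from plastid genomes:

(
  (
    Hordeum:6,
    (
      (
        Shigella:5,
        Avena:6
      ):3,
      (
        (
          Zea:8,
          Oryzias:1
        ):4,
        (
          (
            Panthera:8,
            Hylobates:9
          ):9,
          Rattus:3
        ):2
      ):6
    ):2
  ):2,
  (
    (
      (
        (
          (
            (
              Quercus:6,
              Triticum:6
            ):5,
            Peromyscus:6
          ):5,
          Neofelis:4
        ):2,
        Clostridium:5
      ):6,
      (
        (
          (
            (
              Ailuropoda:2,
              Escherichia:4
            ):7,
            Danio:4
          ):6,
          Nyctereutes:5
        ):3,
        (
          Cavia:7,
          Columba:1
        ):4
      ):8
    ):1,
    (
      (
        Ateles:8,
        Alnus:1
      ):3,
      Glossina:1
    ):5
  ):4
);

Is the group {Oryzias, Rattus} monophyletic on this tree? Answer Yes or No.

No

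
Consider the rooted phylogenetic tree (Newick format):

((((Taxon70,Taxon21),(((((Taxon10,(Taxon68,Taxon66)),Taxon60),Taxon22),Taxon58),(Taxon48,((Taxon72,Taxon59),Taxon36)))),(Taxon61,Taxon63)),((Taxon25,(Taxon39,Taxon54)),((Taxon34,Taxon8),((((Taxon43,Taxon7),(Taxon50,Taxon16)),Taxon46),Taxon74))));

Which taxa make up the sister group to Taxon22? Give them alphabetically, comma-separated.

Taxon22 attaches to the tree at the node subtending (((Taxon10,(Taxon68,Taxon66)),Taxon60),Taxon22).
The other lineage descending from that same node — the sister group — is ((Taxon10,(Taxon68,Taxon66)),Taxon60); its 4 tips in alphabetical order are the answer.

Taxon10, Taxon60, Taxon66, Taxon68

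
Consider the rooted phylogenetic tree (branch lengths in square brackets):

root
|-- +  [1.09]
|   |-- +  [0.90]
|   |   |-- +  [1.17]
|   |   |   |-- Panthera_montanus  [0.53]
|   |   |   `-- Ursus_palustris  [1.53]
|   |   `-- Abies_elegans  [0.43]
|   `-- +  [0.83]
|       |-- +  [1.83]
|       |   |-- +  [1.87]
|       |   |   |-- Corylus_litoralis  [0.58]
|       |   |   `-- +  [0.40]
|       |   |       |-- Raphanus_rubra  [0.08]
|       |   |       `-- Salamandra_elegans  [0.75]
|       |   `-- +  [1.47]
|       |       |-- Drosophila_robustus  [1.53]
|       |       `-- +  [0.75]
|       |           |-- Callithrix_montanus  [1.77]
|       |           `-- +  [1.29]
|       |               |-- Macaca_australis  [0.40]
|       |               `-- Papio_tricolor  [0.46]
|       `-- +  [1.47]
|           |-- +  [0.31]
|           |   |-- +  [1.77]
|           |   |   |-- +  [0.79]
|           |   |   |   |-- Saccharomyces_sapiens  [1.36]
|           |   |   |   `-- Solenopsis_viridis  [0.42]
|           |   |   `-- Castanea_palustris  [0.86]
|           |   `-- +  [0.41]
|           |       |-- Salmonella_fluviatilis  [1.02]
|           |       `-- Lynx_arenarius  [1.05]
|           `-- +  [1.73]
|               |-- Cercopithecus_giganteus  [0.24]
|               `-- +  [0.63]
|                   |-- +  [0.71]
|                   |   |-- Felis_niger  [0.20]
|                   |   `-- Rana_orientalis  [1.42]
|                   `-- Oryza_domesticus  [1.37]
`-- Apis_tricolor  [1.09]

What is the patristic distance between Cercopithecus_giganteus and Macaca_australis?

The path runs Cercopithecus_giganteus → … → MRCA → … → Macaca_australis; the MRCA is the node subtending (((Corylus_litoralis,(Raphanus_rubra,Salamandra_elegans)),(Drosophila_robustus,(Callithrix_montanus,(Macaca_australis,Papio_tricolor)))),((((Saccharomyces_sapiens,Solenopsis_viridis),Castanea_palustris),(Salmonella_fluviatilis,Lynx_arenarius)),(Cercopithecus_giganteus,((Felis_niger,Rana_orientalis),Oryza_domesticus)))).
Branch lengths along that path: 0.24 + 1.73 + 1.47 + 1.83 + 1.47 + 0.75 + 1.29 + 0.40 = 9.18.

9.18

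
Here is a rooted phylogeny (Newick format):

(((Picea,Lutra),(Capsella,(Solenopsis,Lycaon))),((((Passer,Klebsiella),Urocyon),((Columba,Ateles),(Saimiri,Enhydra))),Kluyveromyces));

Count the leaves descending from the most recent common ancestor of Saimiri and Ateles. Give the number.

4

The MRCA of Saimiri and Ateles is the node subtending ((Columba,Ateles),(Saimiri,Enhydra)).
That clade contains 4 terminal taxa: Ateles, Columba, Enhydra, Saimiri.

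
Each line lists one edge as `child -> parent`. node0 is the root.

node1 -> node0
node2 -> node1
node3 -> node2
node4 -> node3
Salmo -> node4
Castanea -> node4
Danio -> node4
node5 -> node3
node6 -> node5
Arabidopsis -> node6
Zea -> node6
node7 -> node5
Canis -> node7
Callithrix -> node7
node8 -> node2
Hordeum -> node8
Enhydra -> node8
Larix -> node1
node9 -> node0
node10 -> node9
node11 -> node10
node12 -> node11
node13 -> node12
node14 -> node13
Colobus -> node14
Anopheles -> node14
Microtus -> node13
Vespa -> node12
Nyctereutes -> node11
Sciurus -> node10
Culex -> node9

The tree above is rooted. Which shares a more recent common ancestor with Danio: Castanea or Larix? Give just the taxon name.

Castanea

The MRCA of Danio and Castanea subtends (Salmo,Castanea,Danio) (3 taxa).
The MRCA of Danio and Larix subtends ((((Salmo,Castanea,Danio),((Arabidopsis,Zea),(Canis,Callithrix))),(Hordeum,Enhydra)),Larix) (10 taxa).
The first is nested inside the second, so Danio shares a more recent common ancestor with Castanea.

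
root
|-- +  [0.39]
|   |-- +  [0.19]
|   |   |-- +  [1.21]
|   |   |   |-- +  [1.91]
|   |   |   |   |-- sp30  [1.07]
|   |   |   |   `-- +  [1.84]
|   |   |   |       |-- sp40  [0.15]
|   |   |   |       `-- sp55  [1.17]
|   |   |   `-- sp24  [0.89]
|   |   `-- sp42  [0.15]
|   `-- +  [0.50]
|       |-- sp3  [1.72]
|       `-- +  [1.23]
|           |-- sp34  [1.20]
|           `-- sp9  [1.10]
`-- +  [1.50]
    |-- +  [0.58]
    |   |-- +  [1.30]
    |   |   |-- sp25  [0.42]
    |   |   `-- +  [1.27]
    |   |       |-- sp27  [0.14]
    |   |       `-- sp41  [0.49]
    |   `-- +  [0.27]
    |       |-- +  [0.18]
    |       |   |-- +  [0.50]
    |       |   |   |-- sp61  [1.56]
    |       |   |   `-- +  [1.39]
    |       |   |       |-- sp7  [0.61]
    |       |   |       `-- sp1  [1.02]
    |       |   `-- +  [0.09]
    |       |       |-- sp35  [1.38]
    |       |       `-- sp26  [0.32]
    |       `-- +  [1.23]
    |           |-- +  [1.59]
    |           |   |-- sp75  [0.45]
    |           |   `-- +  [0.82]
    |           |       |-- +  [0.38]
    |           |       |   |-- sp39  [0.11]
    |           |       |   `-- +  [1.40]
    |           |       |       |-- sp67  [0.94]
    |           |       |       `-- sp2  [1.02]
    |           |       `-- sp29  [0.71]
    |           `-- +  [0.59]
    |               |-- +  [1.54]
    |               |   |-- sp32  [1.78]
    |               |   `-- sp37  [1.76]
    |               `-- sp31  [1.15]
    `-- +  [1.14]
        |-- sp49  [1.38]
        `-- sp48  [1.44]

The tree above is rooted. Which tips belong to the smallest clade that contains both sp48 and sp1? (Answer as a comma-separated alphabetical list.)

Tracing sp48: it sits inside (sp49,sp48).
Tracing sp1: it sits inside (sp7,sp1).
The smallest clade enclosing both is (((sp25,(sp27,sp41)),(((sp61,(sp7,sp1)),(sp35,sp26)),((sp75,((sp39,(sp67,sp2)),sp29)),((sp32,sp37),sp31)))),(sp49,sp48)); the answer is its 18 terminal taxa in alphabetical order.

sp1, sp2, sp25, sp26, sp27, sp29, sp31, sp32, sp35, sp37, sp39, sp41, sp48, sp49, sp61, sp67, sp7, sp75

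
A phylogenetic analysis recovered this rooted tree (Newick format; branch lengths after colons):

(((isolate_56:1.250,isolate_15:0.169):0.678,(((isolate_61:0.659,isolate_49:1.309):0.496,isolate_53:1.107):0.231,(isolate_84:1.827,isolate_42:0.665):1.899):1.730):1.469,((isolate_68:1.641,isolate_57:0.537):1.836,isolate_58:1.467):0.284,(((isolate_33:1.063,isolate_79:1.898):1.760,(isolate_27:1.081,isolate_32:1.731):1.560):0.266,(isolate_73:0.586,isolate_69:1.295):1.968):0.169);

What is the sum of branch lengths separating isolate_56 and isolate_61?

The path runs isolate_56 → … → MRCA → … → isolate_61; the MRCA is the node subtending ((isolate_56,isolate_15),(((isolate_61,isolate_49),isolate_53),(isolate_84,isolate_42))).
Branch lengths along that path: 1.250 + 0.678 + 1.730 + 0.231 + 0.496 + 0.659 = 5.044.

5.044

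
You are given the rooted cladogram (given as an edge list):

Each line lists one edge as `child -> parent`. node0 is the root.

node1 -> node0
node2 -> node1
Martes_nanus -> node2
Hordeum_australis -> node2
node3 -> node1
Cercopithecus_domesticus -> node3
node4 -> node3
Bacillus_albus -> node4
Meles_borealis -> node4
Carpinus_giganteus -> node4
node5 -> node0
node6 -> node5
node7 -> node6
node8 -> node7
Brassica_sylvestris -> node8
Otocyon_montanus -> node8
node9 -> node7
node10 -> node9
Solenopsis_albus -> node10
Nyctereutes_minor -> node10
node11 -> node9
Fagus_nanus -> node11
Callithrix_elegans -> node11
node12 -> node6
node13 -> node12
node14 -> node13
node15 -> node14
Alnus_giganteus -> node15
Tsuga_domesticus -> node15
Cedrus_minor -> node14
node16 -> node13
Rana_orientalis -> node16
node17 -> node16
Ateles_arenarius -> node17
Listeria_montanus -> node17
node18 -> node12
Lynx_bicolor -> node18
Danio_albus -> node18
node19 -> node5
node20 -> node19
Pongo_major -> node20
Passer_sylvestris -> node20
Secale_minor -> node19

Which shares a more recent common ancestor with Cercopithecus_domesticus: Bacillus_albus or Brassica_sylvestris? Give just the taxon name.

Bacillus_albus

The MRCA of Cercopithecus_domesticus and Bacillus_albus subtends (Cercopithecus_domesticus,(Bacillus_albus,Meles_borealis,Carpinus_giganteus)) (4 taxa).
The MRCA of Cercopithecus_domesticus and Brassica_sylvestris is the root, subtending the entire tree (23 taxa).
The first is nested inside the second, so Cercopithecus_domesticus shares a more recent common ancestor with Bacillus_albus.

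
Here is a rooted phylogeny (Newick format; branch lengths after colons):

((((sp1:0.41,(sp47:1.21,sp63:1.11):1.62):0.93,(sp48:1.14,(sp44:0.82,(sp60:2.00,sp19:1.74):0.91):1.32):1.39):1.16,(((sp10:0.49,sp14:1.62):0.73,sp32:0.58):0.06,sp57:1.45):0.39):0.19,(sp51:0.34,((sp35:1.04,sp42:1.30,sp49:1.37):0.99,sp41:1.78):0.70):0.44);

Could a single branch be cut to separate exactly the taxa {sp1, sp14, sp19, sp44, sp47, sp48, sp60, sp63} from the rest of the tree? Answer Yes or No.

The MRCA of the listed taxa subtends (((sp1,(sp47,sp63)),(sp48,(sp44,(sp60,sp19)))),(((sp10,sp14),sp32),sp57)).
That clade also contains sp10, sp32, sp57, which are not in the proposed group, so the group is not monophyletic.

No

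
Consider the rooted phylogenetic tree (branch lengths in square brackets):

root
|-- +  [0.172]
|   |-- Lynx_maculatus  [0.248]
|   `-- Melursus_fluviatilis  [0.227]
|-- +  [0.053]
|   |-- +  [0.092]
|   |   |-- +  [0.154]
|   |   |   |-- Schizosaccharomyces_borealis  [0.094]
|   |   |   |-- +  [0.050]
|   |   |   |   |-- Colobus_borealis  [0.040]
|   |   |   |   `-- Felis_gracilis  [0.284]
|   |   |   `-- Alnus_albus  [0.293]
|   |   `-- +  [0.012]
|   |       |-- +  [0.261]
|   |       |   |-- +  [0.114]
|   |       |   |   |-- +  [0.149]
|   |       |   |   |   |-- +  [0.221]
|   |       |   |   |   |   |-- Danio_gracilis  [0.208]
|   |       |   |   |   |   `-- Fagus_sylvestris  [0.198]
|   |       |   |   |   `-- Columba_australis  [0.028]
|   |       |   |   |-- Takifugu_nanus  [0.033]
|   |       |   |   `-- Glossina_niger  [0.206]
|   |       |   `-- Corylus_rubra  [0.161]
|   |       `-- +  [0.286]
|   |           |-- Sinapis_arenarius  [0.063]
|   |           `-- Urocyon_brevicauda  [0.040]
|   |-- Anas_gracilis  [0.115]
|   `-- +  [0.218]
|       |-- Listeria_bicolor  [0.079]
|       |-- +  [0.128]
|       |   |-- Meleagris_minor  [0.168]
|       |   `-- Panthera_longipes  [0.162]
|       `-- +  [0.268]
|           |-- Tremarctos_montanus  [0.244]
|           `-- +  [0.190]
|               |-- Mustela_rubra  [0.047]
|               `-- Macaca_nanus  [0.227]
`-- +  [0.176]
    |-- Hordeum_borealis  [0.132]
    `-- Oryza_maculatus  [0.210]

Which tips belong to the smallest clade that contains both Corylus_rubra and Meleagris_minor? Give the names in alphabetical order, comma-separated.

Alnus_albus, Anas_gracilis, Colobus_borealis, Columba_australis, Corylus_rubra, Danio_gracilis, Fagus_sylvestris, Felis_gracilis, Glossina_niger, Listeria_bicolor, Macaca_nanus, Meleagris_minor, Mustela_rubra, Panthera_longipes, Schizosaccharomyces_borealis, Sinapis_arenarius, Takifugu_nanus, Tremarctos_montanus, Urocyon_brevicauda

Tracing Corylus_rubra: it sits inside ((((Danio_gracilis,Fagus_sylvestris),Columba_australis),Takifugu_nanus,Glossina_niger),Corylus_rubra).
Tracing Meleagris_minor: it sits inside (Meleagris_minor,Panthera_longipes).
The smallest clade enclosing both is (((Schizosaccharomyces_borealis,(Colobus_borealis,Felis_gracilis),Alnus_albus),(((((Danio_gracilis,Fagus_sylvestris),Columba_australis),Takifugu_nanus,Glossina_niger),Corylus_rubra),(Sinapis_arenarius,Urocyon_brevicauda))),Anas_gracilis,(Listeria_bicolor,(Meleagris_minor,Panthera_longipes),(Tremarctos_montanus,(Mustela_rubra,Macaca_nanus)))); the answer is its 19 terminal taxa in alphabetical order.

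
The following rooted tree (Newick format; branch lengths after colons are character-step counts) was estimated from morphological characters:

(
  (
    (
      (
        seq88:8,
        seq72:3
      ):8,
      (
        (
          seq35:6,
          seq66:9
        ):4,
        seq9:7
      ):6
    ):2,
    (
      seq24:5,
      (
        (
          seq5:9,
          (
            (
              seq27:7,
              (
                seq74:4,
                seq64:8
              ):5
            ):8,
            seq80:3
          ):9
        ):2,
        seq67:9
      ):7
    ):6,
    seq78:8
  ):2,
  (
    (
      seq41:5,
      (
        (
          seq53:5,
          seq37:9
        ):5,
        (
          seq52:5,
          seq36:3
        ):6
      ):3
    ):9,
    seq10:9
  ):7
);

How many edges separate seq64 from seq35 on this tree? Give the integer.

11

The MRCA of seq64 and seq35 is the node subtending (((seq88,seq72),((seq35,seq66),seq9)),(seq24,((seq5,((seq27,(seq74,seq64)),seq80)),seq67)),seq78).
From seq64 up to that node: 7 branches. From seq35 up to the same node: 4 branches. Total: 7 + 4 = 11.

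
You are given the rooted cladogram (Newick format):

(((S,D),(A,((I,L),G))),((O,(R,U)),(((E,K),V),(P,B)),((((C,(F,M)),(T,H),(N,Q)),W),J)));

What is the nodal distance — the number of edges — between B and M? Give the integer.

The MRCA of B and M is the node subtending ((O,(R,U)),(((E,K),V),(P,B)),((((C,(F,M)),(T,H),(N,Q)),W),J)).
From B up to that node: 3 branches. From M up to the same node: 6 branches. Total: 3 + 6 = 9.

9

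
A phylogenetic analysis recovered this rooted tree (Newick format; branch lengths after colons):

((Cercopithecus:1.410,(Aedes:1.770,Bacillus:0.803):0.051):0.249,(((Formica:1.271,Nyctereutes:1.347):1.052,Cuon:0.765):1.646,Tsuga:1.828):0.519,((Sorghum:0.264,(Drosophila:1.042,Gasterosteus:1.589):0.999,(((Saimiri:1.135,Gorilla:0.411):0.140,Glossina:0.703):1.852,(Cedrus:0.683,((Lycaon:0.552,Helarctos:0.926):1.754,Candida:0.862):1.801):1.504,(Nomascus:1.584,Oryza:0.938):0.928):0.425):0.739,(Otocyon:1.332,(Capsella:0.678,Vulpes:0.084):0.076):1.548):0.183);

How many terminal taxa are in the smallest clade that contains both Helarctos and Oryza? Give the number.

The MRCA of Helarctos and Oryza is the node subtending (((Saimiri,Gorilla),Glossina),(Cedrus,((Lycaon,Helarctos),Candida)),(Nomascus,Oryza)).
That clade contains 9 terminal taxa: Candida, Cedrus, Glossina, Gorilla, Helarctos, Lycaon, Nomascus, Oryza, Saimiri.

9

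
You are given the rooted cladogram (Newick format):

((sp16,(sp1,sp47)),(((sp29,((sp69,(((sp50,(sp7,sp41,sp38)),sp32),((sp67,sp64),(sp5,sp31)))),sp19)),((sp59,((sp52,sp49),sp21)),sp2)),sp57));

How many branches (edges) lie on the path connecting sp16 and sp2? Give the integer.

6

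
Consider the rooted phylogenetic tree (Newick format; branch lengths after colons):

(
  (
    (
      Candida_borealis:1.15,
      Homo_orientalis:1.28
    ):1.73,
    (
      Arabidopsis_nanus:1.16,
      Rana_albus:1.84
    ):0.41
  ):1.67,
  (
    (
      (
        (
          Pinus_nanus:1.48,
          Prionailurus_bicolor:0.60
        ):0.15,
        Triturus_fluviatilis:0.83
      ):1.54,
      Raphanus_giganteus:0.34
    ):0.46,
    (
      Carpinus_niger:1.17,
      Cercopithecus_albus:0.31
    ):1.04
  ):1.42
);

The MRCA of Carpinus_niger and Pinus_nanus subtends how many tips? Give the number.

6

The MRCA of Carpinus_niger and Pinus_nanus is the node subtending ((((Pinus_nanus,Prionailurus_bicolor),Triturus_fluviatilis),Raphanus_giganteus),(Carpinus_niger,Cercopithecus_albus)).
That clade contains 6 terminal taxa: Carpinus_niger, Cercopithecus_albus, Pinus_nanus, Prionailurus_bicolor, Raphanus_giganteus, Triturus_fluviatilis.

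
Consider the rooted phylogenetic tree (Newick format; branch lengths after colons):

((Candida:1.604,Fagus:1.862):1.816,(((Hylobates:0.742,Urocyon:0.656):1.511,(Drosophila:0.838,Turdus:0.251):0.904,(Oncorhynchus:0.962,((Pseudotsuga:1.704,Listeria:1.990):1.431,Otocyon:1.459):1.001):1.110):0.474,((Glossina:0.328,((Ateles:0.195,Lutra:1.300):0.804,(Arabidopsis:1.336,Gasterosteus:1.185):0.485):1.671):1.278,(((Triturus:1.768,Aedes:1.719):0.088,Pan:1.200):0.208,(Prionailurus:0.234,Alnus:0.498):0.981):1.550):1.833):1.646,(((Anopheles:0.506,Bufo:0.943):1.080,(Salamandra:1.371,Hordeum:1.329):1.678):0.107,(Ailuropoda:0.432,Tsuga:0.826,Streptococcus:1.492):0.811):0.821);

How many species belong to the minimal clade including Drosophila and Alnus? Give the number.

The MRCA of Drosophila and Alnus is the node subtending (((Hylobates,Urocyon),(Drosophila,Turdus),(Oncorhynchus,((Pseudotsuga,Listeria),Otocyon))),((Glossina,((Ateles,Lutra),(Arabidopsis,Gasterosteus))),(((Triturus,Aedes),Pan),(Prionailurus,Alnus)))).
That clade contains 18 terminal taxa: Aedes, Alnus, Arabidopsis, Ateles, Drosophila, Gasterosteus, Glossina, Hylobates, Listeria, Lutra, Oncorhynchus, Otocyon, Pan, Prionailurus, Pseudotsuga, Triturus, Turdus, Urocyon.

18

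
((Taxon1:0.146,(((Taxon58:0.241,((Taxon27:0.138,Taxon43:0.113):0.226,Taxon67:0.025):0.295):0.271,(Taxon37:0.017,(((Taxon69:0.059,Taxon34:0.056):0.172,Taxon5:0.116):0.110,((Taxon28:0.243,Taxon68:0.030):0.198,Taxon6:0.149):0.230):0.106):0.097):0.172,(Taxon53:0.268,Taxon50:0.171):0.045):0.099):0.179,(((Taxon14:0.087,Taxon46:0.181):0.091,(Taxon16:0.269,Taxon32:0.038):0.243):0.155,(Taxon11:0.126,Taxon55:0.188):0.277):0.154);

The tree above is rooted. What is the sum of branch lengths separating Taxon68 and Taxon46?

The path runs Taxon68 → … → MRCA → … → Taxon46; the MRCA is the root of the tree.
Branch lengths along that path: 0.030 + 0.198 + 0.230 + 0.106 + 0.097 + 0.172 + 0.099 + 0.179 + 0.154 + 0.155 + 0.091 + 0.181 = 1.692.

1.692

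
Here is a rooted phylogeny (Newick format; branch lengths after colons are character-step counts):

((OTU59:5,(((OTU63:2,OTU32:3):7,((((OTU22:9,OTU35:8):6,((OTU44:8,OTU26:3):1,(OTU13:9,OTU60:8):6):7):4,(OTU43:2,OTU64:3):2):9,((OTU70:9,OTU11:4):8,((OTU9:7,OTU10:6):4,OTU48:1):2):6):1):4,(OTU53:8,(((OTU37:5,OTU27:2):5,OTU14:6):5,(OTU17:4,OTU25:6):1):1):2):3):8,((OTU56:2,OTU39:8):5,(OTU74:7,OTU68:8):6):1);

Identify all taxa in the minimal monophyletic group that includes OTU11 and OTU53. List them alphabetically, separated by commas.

Tracing OTU11: it sits inside (OTU70,OTU11).
Tracing OTU53: it sits inside (OTU53,(((OTU37,OTU27),OTU14),(OTU17,OTU25))).
The smallest clade enclosing both is (((OTU63,OTU32),((((OTU22,OTU35),((OTU44,OTU26),(OTU13,OTU60))),(OTU43,OTU64)),((OTU70,OTU11),((OTU9,OTU10),OTU48)))),(OTU53,(((OTU37,OTU27),OTU14),(OTU17,OTU25)))); the answer is its 21 terminal taxa in alphabetical order.

OTU10, OTU11, OTU13, OTU14, OTU17, OTU22, OTU25, OTU26, OTU27, OTU32, OTU35, OTU37, OTU43, OTU44, OTU48, OTU53, OTU60, OTU63, OTU64, OTU70, OTU9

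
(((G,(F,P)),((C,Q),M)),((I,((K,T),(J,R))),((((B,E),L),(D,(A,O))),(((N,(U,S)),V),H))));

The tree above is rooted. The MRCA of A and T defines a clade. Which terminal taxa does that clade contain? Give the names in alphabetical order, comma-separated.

Tracing A: it sits inside (A,O).
Tracing T: it sits inside (K,T).
The smallest clade enclosing both is ((I,((K,T),(J,R))),((((B,E),L),(D,(A,O))),(((N,(U,S)),V),H))); the answer is its 16 terminal taxa in alphabetical order.

A, B, D, E, H, I, J, K, L, N, O, R, S, T, U, V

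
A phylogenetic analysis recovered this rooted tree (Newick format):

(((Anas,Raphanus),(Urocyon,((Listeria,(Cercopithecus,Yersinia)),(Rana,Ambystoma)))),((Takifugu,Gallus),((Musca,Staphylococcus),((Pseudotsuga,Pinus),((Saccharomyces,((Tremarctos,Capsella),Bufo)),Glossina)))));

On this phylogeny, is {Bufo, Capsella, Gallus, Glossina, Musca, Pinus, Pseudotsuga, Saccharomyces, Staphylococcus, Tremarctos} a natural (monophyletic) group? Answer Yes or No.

No

The MRCA of the listed taxa subtends ((Takifugu,Gallus),((Musca,Staphylococcus),((Pseudotsuga,Pinus),((Saccharomyces,((Tremarctos,Capsella),Bufo)),Glossina)))).
That clade also contains Takifugu, which is not in the proposed group, so the group is not monophyletic.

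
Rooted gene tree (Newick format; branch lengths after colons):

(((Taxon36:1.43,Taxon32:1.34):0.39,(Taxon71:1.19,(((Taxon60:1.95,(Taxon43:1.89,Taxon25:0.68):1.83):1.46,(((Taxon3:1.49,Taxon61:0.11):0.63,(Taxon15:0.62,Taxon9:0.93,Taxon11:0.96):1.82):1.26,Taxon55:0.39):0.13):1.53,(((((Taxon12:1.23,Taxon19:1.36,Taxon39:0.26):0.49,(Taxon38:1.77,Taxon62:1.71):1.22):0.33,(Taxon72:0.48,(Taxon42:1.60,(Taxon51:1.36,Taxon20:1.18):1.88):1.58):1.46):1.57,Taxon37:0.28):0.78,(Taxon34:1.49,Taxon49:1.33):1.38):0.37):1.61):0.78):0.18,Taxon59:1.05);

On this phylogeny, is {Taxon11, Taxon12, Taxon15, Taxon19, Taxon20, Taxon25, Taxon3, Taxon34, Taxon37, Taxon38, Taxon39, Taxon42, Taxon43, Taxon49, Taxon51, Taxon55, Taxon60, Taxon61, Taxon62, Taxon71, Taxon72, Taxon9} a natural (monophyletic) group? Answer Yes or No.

Yes

The most recent common ancestor of these taxa subtends (Taxon71,(((Taxon60,(Taxon43,Taxon25)),(((Taxon3,Taxon61),(Taxon15,Taxon9,Taxon11)),Taxon55)),(((((Taxon12,Taxon19,Taxon39),(Taxon38,Taxon62)),(Taxon72,(Taxon42,(Taxon51,Taxon20)))),Taxon37),(Taxon34,Taxon49)))).
That clade has exactly 22 tips — every listed taxon and nothing else — so the group is monophyletic.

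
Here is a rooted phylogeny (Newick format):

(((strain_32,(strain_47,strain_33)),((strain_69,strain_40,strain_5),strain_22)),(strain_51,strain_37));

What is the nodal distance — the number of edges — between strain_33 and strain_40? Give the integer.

The MRCA of strain_33 and strain_40 is the node subtending ((strain_32,(strain_47,strain_33)),((strain_69,strain_40,strain_5),strain_22)).
From strain_33 up to that node: 3 branches. From strain_40 up to the same node: 3 branches. Total: 3 + 3 = 6.

6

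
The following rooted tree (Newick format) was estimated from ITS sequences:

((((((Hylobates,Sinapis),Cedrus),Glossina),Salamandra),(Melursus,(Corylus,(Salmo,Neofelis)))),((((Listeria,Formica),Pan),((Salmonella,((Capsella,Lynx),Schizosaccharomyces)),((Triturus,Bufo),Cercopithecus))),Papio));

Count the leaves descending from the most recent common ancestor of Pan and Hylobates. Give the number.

20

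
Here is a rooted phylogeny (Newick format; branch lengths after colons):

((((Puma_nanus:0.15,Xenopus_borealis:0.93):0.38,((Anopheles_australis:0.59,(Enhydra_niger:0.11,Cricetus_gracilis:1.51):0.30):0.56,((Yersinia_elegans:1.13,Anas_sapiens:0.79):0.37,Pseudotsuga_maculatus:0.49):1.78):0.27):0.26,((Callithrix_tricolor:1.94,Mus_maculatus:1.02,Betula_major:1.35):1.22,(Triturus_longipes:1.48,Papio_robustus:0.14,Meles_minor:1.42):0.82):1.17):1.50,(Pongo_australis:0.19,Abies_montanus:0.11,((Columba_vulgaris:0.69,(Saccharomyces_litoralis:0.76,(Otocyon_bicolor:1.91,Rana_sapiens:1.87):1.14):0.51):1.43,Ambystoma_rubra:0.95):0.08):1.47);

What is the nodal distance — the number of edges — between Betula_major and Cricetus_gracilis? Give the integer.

The MRCA of Betula_major and Cricetus_gracilis is the node subtending (((Puma_nanus,Xenopus_borealis),((Anopheles_australis,(Enhydra_niger,Cricetus_gracilis)),((Yersinia_elegans,Anas_sapiens),Pseudotsuga_maculatus))),((Callithrix_tricolor,Mus_maculatus,Betula_major),(Triturus_longipes,Papio_robustus,Meles_minor))).
From Betula_major up to that node: 3 branches. From Cricetus_gracilis up to the same node: 5 branches. Total: 3 + 5 = 8.

8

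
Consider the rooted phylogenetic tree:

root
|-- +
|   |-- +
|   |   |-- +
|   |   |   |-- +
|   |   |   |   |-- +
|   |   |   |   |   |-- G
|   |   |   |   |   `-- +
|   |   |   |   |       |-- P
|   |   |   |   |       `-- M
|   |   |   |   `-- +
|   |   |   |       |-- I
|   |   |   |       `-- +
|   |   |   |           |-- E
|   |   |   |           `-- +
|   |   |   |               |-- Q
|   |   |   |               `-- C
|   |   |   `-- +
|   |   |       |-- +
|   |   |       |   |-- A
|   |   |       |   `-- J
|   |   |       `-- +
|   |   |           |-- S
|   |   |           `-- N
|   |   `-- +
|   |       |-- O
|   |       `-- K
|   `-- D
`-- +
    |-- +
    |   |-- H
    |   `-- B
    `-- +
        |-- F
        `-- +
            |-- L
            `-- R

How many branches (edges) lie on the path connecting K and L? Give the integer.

8

The MRCA of K and L is the root of the tree.
From K up to that node: 4 branches. From L up to the same node: 4 branches. Total: 4 + 4 = 8.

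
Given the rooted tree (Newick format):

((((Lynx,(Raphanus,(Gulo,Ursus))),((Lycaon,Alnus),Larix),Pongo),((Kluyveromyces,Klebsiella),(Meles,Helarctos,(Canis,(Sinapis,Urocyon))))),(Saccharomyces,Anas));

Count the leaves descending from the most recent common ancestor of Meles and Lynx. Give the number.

15

The MRCA of Meles and Lynx is the node subtending (((Lynx,(Raphanus,(Gulo,Ursus))),((Lycaon,Alnus),Larix),Pongo),((Kluyveromyces,Klebsiella),(Meles,Helarctos,(Canis,(Sinapis,Urocyon))))).
That clade contains 15 terminal taxa: Alnus, Canis, Gulo, Helarctos, Klebsiella, Kluyveromyces, Larix, Lycaon, Lynx, Meles, Pongo, Raphanus, Sinapis, Urocyon, Ursus.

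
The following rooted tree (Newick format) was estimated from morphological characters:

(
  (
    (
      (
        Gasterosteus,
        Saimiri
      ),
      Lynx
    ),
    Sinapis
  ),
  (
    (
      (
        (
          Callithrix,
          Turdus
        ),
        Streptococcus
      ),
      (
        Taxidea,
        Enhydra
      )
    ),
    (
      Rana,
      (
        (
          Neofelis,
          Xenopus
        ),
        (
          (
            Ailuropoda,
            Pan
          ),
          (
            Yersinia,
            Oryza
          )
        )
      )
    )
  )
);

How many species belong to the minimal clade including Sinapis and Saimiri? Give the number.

The MRCA of Sinapis and Saimiri is the node subtending (((Gasterosteus,Saimiri),Lynx),Sinapis).
That clade contains 4 terminal taxa: Gasterosteus, Lynx, Saimiri, Sinapis.

4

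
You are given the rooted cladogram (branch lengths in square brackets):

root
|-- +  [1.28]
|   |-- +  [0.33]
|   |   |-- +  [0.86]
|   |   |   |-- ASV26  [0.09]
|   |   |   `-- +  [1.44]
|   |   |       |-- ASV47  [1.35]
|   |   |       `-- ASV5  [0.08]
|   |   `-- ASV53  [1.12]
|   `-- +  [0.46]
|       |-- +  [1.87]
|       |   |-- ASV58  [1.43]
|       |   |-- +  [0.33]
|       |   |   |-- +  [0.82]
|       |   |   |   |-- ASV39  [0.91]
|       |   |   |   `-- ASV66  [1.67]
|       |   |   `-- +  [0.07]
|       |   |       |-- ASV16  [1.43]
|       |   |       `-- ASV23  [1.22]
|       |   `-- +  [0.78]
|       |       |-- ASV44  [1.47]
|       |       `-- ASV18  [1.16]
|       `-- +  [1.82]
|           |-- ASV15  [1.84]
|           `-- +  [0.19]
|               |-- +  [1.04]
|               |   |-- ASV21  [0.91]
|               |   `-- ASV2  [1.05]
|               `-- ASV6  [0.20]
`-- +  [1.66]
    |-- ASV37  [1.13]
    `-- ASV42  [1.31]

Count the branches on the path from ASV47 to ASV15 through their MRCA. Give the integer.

The MRCA of ASV47 and ASV15 is the node subtending (((ASV26,(ASV47,ASV5)),ASV53),((ASV58,((ASV39,ASV66),(ASV16,ASV23)),(ASV44,ASV18)),(ASV15,((ASV21,ASV2),ASV6)))).
From ASV47 up to that node: 4 branches. From ASV15 up to the same node: 3 branches. Total: 4 + 3 = 7.

7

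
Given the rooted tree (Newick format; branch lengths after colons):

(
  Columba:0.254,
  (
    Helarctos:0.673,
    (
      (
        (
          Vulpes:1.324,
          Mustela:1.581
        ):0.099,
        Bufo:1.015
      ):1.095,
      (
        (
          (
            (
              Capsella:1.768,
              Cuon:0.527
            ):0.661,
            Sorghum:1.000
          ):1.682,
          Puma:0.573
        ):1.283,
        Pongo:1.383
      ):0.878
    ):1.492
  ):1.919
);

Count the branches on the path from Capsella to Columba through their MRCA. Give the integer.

8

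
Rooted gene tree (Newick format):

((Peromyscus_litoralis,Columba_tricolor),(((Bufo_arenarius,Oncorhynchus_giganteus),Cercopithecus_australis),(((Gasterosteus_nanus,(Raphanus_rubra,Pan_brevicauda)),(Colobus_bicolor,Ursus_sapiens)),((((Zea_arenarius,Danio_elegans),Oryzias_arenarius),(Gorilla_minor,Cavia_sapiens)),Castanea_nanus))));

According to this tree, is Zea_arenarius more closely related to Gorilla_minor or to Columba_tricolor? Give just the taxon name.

The MRCA of Zea_arenarius and Gorilla_minor subtends (((Zea_arenarius,Danio_elegans),Oryzias_arenarius),(Gorilla_minor,Cavia_sapiens)) (5 taxa).
The MRCA of Zea_arenarius and Columba_tricolor is the root, subtending the entire tree (16 taxa).
The first is nested inside the second, so Zea_arenarius shares a more recent common ancestor with Gorilla_minor.

Gorilla_minor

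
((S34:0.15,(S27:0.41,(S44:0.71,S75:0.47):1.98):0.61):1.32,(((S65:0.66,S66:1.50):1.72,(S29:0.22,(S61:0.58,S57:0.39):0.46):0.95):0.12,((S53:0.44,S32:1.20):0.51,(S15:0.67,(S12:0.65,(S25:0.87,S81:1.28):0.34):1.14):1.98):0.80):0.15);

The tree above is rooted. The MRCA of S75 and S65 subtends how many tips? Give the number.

15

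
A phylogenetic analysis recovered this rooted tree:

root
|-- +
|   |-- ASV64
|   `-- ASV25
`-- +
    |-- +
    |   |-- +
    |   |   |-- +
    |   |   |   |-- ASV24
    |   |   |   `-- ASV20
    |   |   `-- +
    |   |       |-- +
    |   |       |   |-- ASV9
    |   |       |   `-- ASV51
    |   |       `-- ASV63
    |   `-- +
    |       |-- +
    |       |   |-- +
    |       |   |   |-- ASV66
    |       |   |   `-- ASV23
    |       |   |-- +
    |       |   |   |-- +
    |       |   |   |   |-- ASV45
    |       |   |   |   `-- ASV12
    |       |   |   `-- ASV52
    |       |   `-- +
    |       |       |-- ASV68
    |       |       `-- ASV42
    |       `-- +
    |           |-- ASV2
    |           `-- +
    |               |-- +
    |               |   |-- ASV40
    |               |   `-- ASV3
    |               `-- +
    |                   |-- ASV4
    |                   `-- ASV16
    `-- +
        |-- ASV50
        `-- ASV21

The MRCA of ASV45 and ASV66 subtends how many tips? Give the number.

The MRCA of ASV45 and ASV66 is the node subtending ((ASV66,ASV23),((ASV45,ASV12),ASV52),(ASV68,ASV42)).
That clade contains 7 terminal taxa: ASV12, ASV23, ASV42, ASV45, ASV52, ASV66, ASV68.

7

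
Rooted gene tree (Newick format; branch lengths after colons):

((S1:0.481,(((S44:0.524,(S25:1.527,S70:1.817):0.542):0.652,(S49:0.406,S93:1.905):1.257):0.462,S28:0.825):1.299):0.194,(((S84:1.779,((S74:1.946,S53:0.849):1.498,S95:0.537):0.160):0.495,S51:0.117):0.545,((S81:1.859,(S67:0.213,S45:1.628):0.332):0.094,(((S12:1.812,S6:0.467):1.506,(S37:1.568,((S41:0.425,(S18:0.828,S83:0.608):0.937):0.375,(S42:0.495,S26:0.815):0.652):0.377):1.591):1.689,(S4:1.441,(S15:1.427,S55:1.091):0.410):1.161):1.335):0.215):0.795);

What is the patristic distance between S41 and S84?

The path runs S41 → … → MRCA → … → S84; the MRCA is the node subtending (((S84,((S74,S53),S95)),S51),((S81,(S67,S45)),(((S12,S6),(S37,((S41,(S18,S83)),(S42,S26)))),(S4,(S15,S55))))).
Branch lengths along that path: 0.425 + 0.375 + 0.377 + 1.591 + 1.689 + 1.335 + 0.215 + 0.545 + 0.495 + 1.779 = 8.826.

8.826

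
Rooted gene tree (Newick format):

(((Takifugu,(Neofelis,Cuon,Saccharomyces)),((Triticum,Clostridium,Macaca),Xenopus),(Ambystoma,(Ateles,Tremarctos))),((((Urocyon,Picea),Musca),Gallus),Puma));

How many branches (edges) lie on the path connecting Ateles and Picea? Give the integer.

The MRCA of Ateles and Picea is the root of the tree.
From Ateles up to that node: 4 branches. From Picea up to the same node: 5 branches. Total: 4 + 5 = 9.

9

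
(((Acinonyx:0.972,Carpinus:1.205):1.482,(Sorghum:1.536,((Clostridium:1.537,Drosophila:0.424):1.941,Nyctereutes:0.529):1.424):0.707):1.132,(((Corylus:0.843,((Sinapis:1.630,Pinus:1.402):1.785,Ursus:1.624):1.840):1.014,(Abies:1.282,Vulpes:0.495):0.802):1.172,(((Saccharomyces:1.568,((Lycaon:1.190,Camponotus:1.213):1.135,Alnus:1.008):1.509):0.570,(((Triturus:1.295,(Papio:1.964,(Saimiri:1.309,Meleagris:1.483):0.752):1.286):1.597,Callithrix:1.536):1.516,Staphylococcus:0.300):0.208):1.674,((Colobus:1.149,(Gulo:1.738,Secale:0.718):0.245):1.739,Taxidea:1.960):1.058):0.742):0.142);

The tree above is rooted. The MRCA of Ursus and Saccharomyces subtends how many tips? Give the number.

20

The MRCA of Ursus and Saccharomyces is the node subtending (((Corylus,((Sinapis,Pinus),Ursus)),(Abies,Vulpes)),(((Saccharomyces,((Lycaon,Camponotus),Alnus)),(((Triturus,(Papio,(Saimiri,Meleagris))),Callithrix),Staphylococcus)),((Colobus,(Gulo,Secale)),Taxidea))).
That clade contains 20 terminal taxa: Abies, Alnus, Callithrix, Camponotus, Colobus, Corylus, Gulo, Lycaon, Meleagris, Papio, Pinus, Saccharomyces, Saimiri, Secale, Sinapis, Staphylococcus, Taxidea, Triturus, Ursus, Vulpes.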